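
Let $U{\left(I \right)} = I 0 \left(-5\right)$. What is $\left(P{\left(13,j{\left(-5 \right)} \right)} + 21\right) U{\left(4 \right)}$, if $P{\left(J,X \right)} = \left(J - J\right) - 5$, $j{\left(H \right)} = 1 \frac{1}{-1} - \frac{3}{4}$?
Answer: $0$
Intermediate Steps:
$j{\left(H \right)} = - \frac{7}{4}$ ($j{\left(H \right)} = 1 \left(-1\right) - \frac{3}{4} = -1 - \frac{3}{4} = - \frac{7}{4}$)
$P{\left(J,X \right)} = -5$ ($P{\left(J,X \right)} = 0 - 5 = -5$)
$U{\left(I \right)} = 0$ ($U{\left(I \right)} = 0 \left(-5\right) = 0$)
$\left(P{\left(13,j{\left(-5 \right)} \right)} + 21\right) U{\left(4 \right)} = \left(-5 + 21\right) 0 = 16 \cdot 0 = 0$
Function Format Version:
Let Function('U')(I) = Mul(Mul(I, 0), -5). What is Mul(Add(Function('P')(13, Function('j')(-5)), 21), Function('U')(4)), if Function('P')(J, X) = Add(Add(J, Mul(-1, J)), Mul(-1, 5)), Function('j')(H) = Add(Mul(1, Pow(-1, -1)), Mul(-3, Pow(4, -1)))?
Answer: 0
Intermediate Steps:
Function('j')(H) = Rational(-7, 4) (Function('j')(H) = Add(Mul(1, -1), Mul(-3, Rational(1, 4))) = Add(-1, Rational(-3, 4)) = Rational(-7, 4))
Function('P')(J, X) = -5 (Function('P')(J, X) = Add(0, -5) = -5)
Function('U')(I) = 0 (Function('U')(I) = Mul(0, -5) = 0)
Mul(Add(Function('P')(13, Function('j')(-5)), 21), Function('U')(4)) = Mul(Add(-5, 21), 0) = Mul(16, 0) = 0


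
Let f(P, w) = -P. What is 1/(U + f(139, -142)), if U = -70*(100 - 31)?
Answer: -1/4969 ≈ -0.00020125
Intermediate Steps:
U = -4830 (U = -70*69 = -4830)
1/(U + f(139, -142)) = 1/(-4830 - 1*139) = 1/(-4830 - 139) = 1/(-4969) = -1/4969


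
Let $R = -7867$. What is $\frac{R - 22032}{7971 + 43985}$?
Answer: $- \frac{29899}{51956} \approx -0.57547$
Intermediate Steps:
$\frac{R - 22032}{7971 + 43985} = \frac{-7867 - 22032}{7971 + 43985} = - \frac{29899}{51956}$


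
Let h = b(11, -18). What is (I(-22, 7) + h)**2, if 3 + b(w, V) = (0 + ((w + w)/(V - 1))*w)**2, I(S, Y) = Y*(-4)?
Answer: 2244201129/130321 ≈ 17221.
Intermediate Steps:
I(S, Y) = -4*Y
b(w, V) = -3 + 4*w**4/(-1 + V)**2 (b(w, V) = -3 + (0 + ((w + w)/(V - 1))*w)**2 = -3 + (0 + ((2*w)/(-1 + V))*w)**2 = -3 + (0 + (2*w/(-1 + V))*w)**2 = -3 + (0 + 2*w**2/(-1 + V))**2 = -3 + (2*w**2/(-1 + V))**2 = -3 + 4*w**4/(-1 + V)**2)
h = 57481/361 (h = -3 + 4*11**4/(-1 - 18)**2 = -3 + 4*14641/(-19)**2 = -3 + 4*14641*(1/361) = -3 + 58564/361 = 57481/361 ≈ 159.23)
(I(-22, 7) + h)**2 = (-4*7 + 57481/361)**2 = (-28 + 57481/361)**2 = (47373/361)**2 = 2244201129/130321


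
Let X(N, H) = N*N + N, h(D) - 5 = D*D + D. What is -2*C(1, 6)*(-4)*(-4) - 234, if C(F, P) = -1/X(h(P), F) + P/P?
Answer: -37504/141 ≈ -265.99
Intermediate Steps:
h(D) = 5 + D + D**2 (h(D) = 5 + (D*D + D) = 5 + (D**2 + D) = 5 + (D + D**2) = 5 + D + D**2)
X(N, H) = N + N**2 (X(N, H) = N**2 + N = N + N**2)
C(F, P) = 1 - 1/((5 + P + P**2)*(6 + P + P**2)) (C(F, P) = -1/((5 + P + P**2)*(1 + (5 + P + P**2))) + P/P = -1/((5 + P + P**2)*(6 + P + P**2)) + 1 = 1 - 1/((5 + P + P**2)*(6 + P + P**2)))
-2*C(1, 6)*(-4)*(-4) - 234 = -2*((-1 + (5 + 6 + 6**2)*(6 + 6 + 6**2))/((5 + 6 + 6**2)*(6 + 6 + 6**2)))*(-4)*(-4) - 234 = -2*((-1 + (5 + 6 + 36)*(6 + 6 + 36))/((5 + 6 + 36)*(6 + 6 + 36)))*(-4)*(-4) - 234 = -2*((-1 + 47*48)/(47*48))*(-4)*(-4) - 234 = -2*((1/47)*(1/48)*(-1 + 2256))*(-4)*(-4) - 234 = -2*((1/47)*(1/48)*2255)*(-4)*(-4) - 234 = -2*(2255/2256)*(-4)*(-4) - 234 = -(-2255)*(-4)/282 - 234 = -2*2255/141 - 234 = -4510/141 - 234 = -37504/141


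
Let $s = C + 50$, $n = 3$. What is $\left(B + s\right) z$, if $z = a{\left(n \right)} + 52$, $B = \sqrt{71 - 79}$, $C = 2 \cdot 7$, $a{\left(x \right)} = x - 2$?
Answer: $3392 + 106 i \sqrt{2} \approx 3392.0 + 149.91 i$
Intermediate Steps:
$a{\left(x \right)} = -2 + x$
$C = 14$
$B = 2 i \sqrt{2}$ ($B = \sqrt{-8} = 2 i \sqrt{2} \approx 2.8284 i$)
$s = 64$ ($s = 14 + 50 = 64$)
$z = 53$ ($z = \left(-2 + 3\right) + 52 = 1 + 52 = 53$)
$\left(B + s\right) z = \left(2 i \sqrt{2} + 64\right) 53 = \left(64 + 2 i \sqrt{2}\right) 53 = 3392 + 106 i \sqrt{2}$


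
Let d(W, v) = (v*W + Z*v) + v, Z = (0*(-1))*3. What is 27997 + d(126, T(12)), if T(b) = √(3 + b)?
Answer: 27997 + 127*√15 ≈ 28489.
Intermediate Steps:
Z = 0 (Z = 0*3 = 0)
d(W, v) = v + W*v (d(W, v) = (v*W + 0*v) + v = (W*v + 0) + v = W*v + v = v + W*v)
27997 + d(126, T(12)) = 27997 + √(3 + 12)*(1 + 126) = 27997 + √15*127 = 27997 + 127*√15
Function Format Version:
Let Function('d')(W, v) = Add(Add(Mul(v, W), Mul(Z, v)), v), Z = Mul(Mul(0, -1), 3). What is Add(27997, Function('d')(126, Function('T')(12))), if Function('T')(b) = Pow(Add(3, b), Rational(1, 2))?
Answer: Add(27997, Mul(127, Pow(15, Rational(1, 2)))) ≈ 28489.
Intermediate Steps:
Z = 0 (Z = Mul(0, 3) = 0)
Function('d')(W, v) = Add(v, Mul(W, v)) (Function('d')(W, v) = Add(Add(Mul(v, W), Mul(0, v)), v) = Add(Add(Mul(W, v), 0), v) = Add(Mul(W, v), v) = Add(v, Mul(W, v)))
Add(27997, Function('d')(126, Function('T')(12))) = Add(27997, Mul(Pow(Add(3, 12), Rational(1, 2)), Add(1, 126))) = Add(27997, Mul(Pow(15, Rational(1, 2)), 127)) = Add(27997, Mul(127, Pow(15, Rational(1, 2))))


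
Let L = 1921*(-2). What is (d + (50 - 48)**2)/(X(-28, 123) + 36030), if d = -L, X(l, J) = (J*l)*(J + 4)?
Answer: -641/66893 ≈ -0.0095825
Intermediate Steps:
L = -3842
X(l, J) = J*l*(4 + J) (X(l, J) = (J*l)*(4 + J) = J*l*(4 + J))
d = 3842 (d = -1*(-3842) = 3842)
(d + (50 - 48)**2)/(X(-28, 123) + 36030) = (3842 + (50 - 48)**2)/(123*(-28)*(4 + 123) + 36030) = (3842 + 2**2)/(123*(-28)*127 + 36030) = (3842 + 4)/(-437388 + 36030) = 3846/(-401358) = 3846*(-1/401358) = -641/66893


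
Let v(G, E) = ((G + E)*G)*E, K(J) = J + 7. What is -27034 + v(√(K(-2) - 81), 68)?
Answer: -32202 + 9248*I*√19 ≈ -32202.0 + 40311.0*I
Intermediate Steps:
K(J) = 7 + J
v(G, E) = E*G*(E + G) (v(G, E) = ((E + G)*G)*E = (G*(E + G))*E = E*G*(E + G))
-27034 + v(√(K(-2) - 81), 68) = -27034 + 68*√((7 - 2) - 81)*(68 + √((7 - 2) - 81)) = -27034 + 68*√(5 - 81)*(68 + √(5 - 81)) = -27034 + 68*√(-76)*(68 + √(-76)) = -27034 + 68*(2*I*√19)*(68 + 2*I*√19) = -27034 + 136*I*√19*(68 + 2*I*√19)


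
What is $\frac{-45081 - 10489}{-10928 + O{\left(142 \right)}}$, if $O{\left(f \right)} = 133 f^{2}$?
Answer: $- \frac{27785}{1335442} \approx -0.020806$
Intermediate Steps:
$\frac{-45081 - 10489}{-10928 + O{\left(142 \right)}} = \frac{-45081 - 10489}{-10928 + 133 \cdot 142^{2}} = - \frac{55570}{-10928 + 133 \cdot 20164} = - \frac{55570}{-10928 + 2681812} = - \frac{55570}{2670884} = \left(-55570\right) \frac{1}{2670884} = - \frac{27785}{1335442}$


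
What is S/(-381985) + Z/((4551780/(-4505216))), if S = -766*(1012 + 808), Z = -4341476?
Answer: 373568032172408168/86935584165 ≈ 4.2971e+6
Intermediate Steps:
S = -1394120 (S = -766*1820 = -1394120)
S/(-381985) + Z/((4551780/(-4505216))) = -1394120/(-381985) - 4341476/(4551780/(-4505216)) = -1394120*(-1/381985) - 4341476/(4551780*(-1/4505216)) = 278824/76397 - 4341476/(-1137945/1126304) = 278824/76397 - 4341476*(-1126304/1137945) = 278824/76397 + 4889821784704/1137945 = 373568032172408168/86935584165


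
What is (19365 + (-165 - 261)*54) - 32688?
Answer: -36327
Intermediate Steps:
(19365 + (-165 - 261)*54) - 32688 = (19365 - 426*54) - 32688 = (19365 - 23004) - 32688 = -3639 - 32688 = -36327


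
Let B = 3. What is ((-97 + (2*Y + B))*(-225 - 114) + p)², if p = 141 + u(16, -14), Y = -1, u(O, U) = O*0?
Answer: 1068309225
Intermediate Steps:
u(O, U) = 0
p = 141 (p = 141 + 0 = 141)
((-97 + (2*Y + B))*(-225 - 114) + p)² = ((-97 + (2*(-1) + 3))*(-225 - 114) + 141)² = ((-97 + (-2 + 3))*(-339) + 141)² = ((-97 + 1)*(-339) + 141)² = (-96*(-339) + 141)² = (32544 + 141)² = 32685² = 1068309225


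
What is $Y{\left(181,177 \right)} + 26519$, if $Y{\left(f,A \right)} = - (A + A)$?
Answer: $26165$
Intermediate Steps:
$Y{\left(f,A \right)} = - 2 A$
$Y{\left(181,177 \right)} + 26519 = \left(-2\right) 177 + 26519 = -354 + 26519 = 26165$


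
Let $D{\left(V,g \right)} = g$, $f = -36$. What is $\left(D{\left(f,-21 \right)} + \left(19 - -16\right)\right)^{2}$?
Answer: $196$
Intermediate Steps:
$\left(D{\left(f,-21 \right)} + \left(19 - -16\right)\right)^{2} = \left(-21 + \left(19 - -16\right)\right)^{2} = \left(-21 + \left(19 + 16\right)\right)^{2} = \left(-21 + 35\right)^{2} = 14^{2} = 196$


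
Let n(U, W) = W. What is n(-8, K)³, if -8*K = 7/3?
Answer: -343/13824 ≈ -0.024812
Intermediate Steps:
K = -7/24 (K = -7/(8*3) = -⅛*7/3 = -7/24 ≈ -0.29167)
n(-8, K)³ = (-7/24)³ = -343/13824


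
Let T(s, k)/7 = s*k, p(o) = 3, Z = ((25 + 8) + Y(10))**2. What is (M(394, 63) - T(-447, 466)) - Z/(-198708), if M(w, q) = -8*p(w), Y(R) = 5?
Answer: 72433537291/49677 ≈ 1.4581e+6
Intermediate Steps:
Z = 1444 (Z = ((25 + 8) + 5)**2 = (33 + 5)**2 = 38**2 = 1444)
M(w, q) = -24 (M(w, q) = -8*3 = -24)
T(s, k) = 7*k*s (T(s, k) = 7*(s*k) = 7*(k*s) = 7*k*s)
(M(394, 63) - T(-447, 466)) - Z/(-198708) = (-24 - 7*466*(-447)) - 1444/(-198708) = (-24 - 1*(-1458114)) - 1444*(-1)/198708 = (-24 + 1458114) - 1*(-361/49677) = 1458090 + 361/49677 = 72433537291/49677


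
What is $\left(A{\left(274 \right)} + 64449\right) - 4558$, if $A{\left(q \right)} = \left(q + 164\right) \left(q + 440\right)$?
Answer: $372623$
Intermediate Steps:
$A{\left(q \right)} = \left(164 + q\right) \left(440 + q\right)$
$\left(A{\left(274 \right)} + 64449\right) - 4558 = \left(\left(72160 + 274^{2} + 604 \cdot 274\right) + 64449\right) - 4558 = \left(\left(72160 + 75076 + 165496\right) + 64449\right) - 4558 = \left(312732 + 64449\right) - 4558 = 377181 - 4558 = 372623$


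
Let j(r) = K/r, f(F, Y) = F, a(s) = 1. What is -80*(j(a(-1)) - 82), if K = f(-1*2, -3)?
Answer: 6720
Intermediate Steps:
K = -2 (K = -1*2 = -2)
j(r) = -2/r
-80*(j(a(-1)) - 82) = -80*(-2/1 - 82) = -80*(-2*1 - 82) = -80*(-2 - 82) = -80*(-84) = 6720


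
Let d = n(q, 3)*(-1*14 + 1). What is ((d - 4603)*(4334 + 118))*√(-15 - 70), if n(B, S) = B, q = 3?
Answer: -20666184*I*√85 ≈ -1.9053e+8*I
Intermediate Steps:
d = -39 (d = 3*(-1*14 + 1) = 3*(-14 + 1) = 3*(-13) = -39)
((d - 4603)*(4334 + 118))*√(-15 - 70) = ((-39 - 4603)*(4334 + 118))*√(-15 - 70) = (-4642*4452)*√(-85) = -20666184*I*√85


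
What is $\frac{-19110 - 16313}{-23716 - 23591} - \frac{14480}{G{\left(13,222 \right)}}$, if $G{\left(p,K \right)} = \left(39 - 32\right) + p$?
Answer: $- \frac{34214845}{47307} \approx -723.25$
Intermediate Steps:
$G{\left(p,K \right)} = 7 + p$
$\frac{-19110 - 16313}{-23716 - 23591} - \frac{14480}{G{\left(13,222 \right)}} = \frac{-19110 - 16313}{-23716 - 23591} - \frac{14480}{7 + 13} = \frac{-19110 - 16313}{-47307} - \frac{14480}{20} = \left(-35423\right) \left(- \frac{1}{47307}\right) - 724 = \frac{35423}{47307} - 724 = - \frac{34214845}{47307}$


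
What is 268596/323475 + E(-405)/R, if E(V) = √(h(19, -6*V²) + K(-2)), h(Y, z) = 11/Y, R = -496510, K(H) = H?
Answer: 89532/107825 - 3*I*√57/9433690 ≈ 0.83035 - 2.4009e-6*I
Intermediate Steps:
E(V) = 3*I*√57/19 (E(V) = √(11/19 - 2) = √(-27/19) = 3*I*√57/19)
268596/323475 + E(-405)/R = 268596/323475 + (3*I*√57/19)/(-496510) = 268596*(1/323475) + (3*I*√57/19)*(-1/496510) = 89532/107825 - 3*I*√57/9433690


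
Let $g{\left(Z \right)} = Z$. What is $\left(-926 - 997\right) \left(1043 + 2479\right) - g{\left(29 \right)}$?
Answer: $-6772835$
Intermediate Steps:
$\left(-926 - 997\right) \left(1043 + 2479\right) - g{\left(29 \right)} = \left(-926 - 997\right) \left(1043 + 2479\right) - 29 = \left(-926 - 997\right) 3522 - 29 = \left(-1923\right) 3522 - 29 = -6772806 - 29 = -6772835$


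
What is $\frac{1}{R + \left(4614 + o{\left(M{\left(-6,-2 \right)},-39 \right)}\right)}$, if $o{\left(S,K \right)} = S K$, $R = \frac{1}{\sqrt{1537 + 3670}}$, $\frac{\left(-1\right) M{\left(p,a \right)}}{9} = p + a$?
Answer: $\frac{9403842}{16983338651} - \frac{\sqrt{5207}}{16983338651} \approx 0.00055371$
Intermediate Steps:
$M{\left(p,a \right)} = - 9 a - 9 p$ ($M{\left(p,a \right)} = - 9 \left(p + a\right) = - 9 \left(a + p\right) = - 9 a - 9 p$)
$R = \frac{\sqrt{5207}}{5207}$ ($R = \frac{1}{\sqrt{5207}} = \frac{\sqrt{5207}}{5207} \approx 0.013858$)
$o{\left(S,K \right)} = K S$
$\frac{1}{R + \left(4614 + o{\left(M{\left(-6,-2 \right)},-39 \right)}\right)} = \frac{1}{\frac{\sqrt{5207}}{5207} + \left(4614 - 39 \left(\left(-9\right) \left(-2\right) - -54\right)\right)} = \frac{1}{\frac{\sqrt{5207}}{5207} + \left(4614 - 39 \left(18 + 54\right)\right)} = \frac{1}{\frac{\sqrt{5207}}{5207} + \left(4614 - 2808\right)} = \frac{1}{\frac{\sqrt{5207}}{5207} + 1806} = \frac{1}{1806 + \frac{\sqrt{5207}}{5207}}$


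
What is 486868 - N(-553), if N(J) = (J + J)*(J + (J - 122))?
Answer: -871300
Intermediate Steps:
N(J) = 2*J*(-122 + 2*J) (N(J) = (2*J)*(J + (-122 + J)) = (2*J)*(-122 + 2*J) = 2*J*(-122 + 2*J))
486868 - N(-553) = 486868 - 4*(-553)*(-61 - 553) = 486868 - 4*(-553)*(-614) = 486868 - 1*1358168 = 486868 - 1358168 = -871300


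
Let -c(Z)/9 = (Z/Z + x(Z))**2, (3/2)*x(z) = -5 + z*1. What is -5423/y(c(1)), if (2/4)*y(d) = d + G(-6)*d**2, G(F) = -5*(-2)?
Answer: -5423/12450 ≈ -0.43558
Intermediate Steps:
G(F) = 10
x(z) = -10/3 + 2*z/3 (x(z) = 2*(-5 + z*1)/3 = 2*(-5 + z)/3 = -10/3 + 2*z/3)
c(Z) = -9*(-7/3 + 2*Z/3)**2 (c(Z) = -9*(Z/Z + (-10/3 + 2*Z/3))**2 = -9*(1 + (-10/3 + 2*Z/3))**2 = -9*(-7/3 + 2*Z/3)**2)
y(d) = 2*d + 20*d**2 (y(d) = 2*(d + 10*d**2) = 2*d + 20*d**2)
-5423/y(c(1)) = -5423*(-1/(2*(1 + 10*(-(-7 + 2*1)**2))*(-7 + 2*1)**2)) = -5423*(-1/(2*(1 + 10*(-(-7 + 2)**2))*(-7 + 2)**2)) = -5423*(-1/(50*(1 + 10*(-1*(-5)**2)))) = -5423*(-1/(50*(1 + 10*(-1*25)))) = -5423*(-1/(50*(1 + 10*(-25)))) = -5423*(-1/(50*(1 - 250))) = -5423/(2*(-25)*(-249)) = -5423/12450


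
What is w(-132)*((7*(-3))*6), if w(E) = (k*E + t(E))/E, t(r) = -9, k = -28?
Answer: 77427/22 ≈ 3519.4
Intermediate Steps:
w(E) = (-9 - 28*E)/E (w(E) = (-28*E - 9)/E = (-9 - 28*E)/E)
w(-132)*((7*(-3))*6) = (-28 - 9/(-132))*((7*(-3))*6) = (-28 - 9*(-1/132))*(-21*6) = (-28 + 3/44)*(-126) = -1229/44*(-126) = 77427/22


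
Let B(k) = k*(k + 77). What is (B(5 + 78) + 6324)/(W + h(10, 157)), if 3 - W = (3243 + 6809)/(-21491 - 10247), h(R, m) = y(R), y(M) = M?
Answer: 1532492/1041 ≈ 1472.1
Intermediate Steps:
h(R, m) = R
W = 7519/2267 (W = 3 - (3243 + 6809)/(-21491 - 10247) = 3 - 10052/(-31738) = 3 - 10052*(-1)/31738 = 3 - 1*(-718/2267) = 3 + 718/2267 = 7519/2267 ≈ 3.3167)
B(k) = k*(77 + k)
(B(5 + 78) + 6324)/(W + h(10, 157)) = ((5 + 78)*(77 + (5 + 78)) + 6324)/(7519/2267 + 10) = (83*(77 + 83) + 6324)/(30189/2267) = (83*160 + 6324)*(2267/30189) = (13280 + 6324)*(2267/30189) = 19604*(2267/30189) = 1532492/1041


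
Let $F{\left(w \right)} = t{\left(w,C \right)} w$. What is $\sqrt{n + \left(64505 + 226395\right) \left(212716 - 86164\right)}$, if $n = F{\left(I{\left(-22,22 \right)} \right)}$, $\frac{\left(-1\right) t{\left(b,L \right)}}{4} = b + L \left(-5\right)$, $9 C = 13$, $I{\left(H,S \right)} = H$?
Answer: $\frac{2 \sqrt{82831442014}}{3} \approx 1.9187 \cdot 10^{5}$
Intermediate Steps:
$C = \frac{13}{9}$ ($C = \frac{1}{9} \cdot 13 = \frac{13}{9} \approx 1.4444$)
$t{\left(b,L \right)} = - 4 b + 20 L$ ($t{\left(b,L \right)} = - 4 \left(b + L \left(-5\right)\right) = - 4 \left(b - 5 L\right) = - 4 b + 20 L$)
$F{\left(w \right)} = w \left(\frac{260}{9} - 4 w\right)$ ($F{\left(w \right)} = \left(- 4 w + 20 \cdot \frac{13}{9}\right) w = \left(- 4 w + \frac{260}{9}\right) w = \left(\frac{260}{9} - 4 w\right) w = w \left(\frac{260}{9} - 4 w\right)$)
$n = - \frac{23144}{9}$ ($n = \frac{4}{9} \left(-22\right) \left(65 - -198\right) = \frac{4}{9} \left(-22\right) \left(65 + 198\right) = \frac{4}{9} \left(-22\right) 263 = - \frac{23144}{9} \approx -2571.6$)
$\sqrt{n + \left(64505 + 226395\right) \left(212716 - 86164\right)} = \sqrt{- \frac{23144}{9} + \left(64505 + 226395\right) \left(212716 - 86164\right)} = \sqrt{- \frac{23144}{9} + 290900 \cdot 126552} = \sqrt{- \frac{23144}{9} + 36813976800} = \sqrt{\frac{331325768056}{9}} = \frac{2 \sqrt{82831442014}}{3}$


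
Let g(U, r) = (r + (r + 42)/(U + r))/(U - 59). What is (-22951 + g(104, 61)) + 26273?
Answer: 24676018/7425 ≈ 3323.4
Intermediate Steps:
g(U, r) = (r + (42 + r)/(U + r))/(-59 + U)
(-22951 + g(104, 61)) + 26273 = (-22951 + (42 + 61 + 61**2 + 104*61)/(104**2 - 59*104 - 59*61 + 104*61)) + 26273 = (-22951 + (42 + 61 + 3721 + 6344)/(10816 - 6136 - 3599 + 6344)) + 26273 = (-22951 + 10168/7425) + 26273 = -170401007/7425 + 26273 = 24676018/7425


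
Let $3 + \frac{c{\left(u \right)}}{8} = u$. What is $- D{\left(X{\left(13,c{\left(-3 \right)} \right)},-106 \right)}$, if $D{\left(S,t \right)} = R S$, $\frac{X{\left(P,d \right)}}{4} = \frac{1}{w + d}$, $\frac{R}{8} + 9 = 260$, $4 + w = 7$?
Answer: $\frac{8032}{45} \approx 178.49$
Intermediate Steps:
$w = 3$ ($w = -4 + 7 = 3$)
$R = 2008$ ($R = -72 + 8 \cdot 260 = -72 + 2080 = 2008$)
$c{\left(u \right)} = -24 + 8 u$
$X{\left(P,d \right)} = \frac{4}{3 + d}$
$D{\left(S,t \right)} = 2008 S$
$- D{\left(X{\left(13,c{\left(-3 \right)} \right)},-106 \right)} = - 2008 \frac{4}{3 + \left(-24 + 8 \left(-3\right)\right)} = - 2008 \frac{4}{3 - 48} = - 2008 \frac{4}{-45} = - 2008 \cdot 4 \left(- \frac{1}{45}\right) = - \frac{2008 \left(-4\right)}{45} = \left(-1\right) \left(- \frac{8032}{45}\right) = \frac{8032}{45}$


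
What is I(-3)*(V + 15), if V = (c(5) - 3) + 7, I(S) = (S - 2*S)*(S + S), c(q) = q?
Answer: -432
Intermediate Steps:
I(S) = -2*S**2 (I(S) = (-S)*(2*S) = -2*S**2)
V = 9 (V = (5 - 3) + 7 = 2 + 7 = 9)
I(-3)*(V + 15) = (-2*(-3)**2)*(9 + 15) = -2*9*24 = -18*24 = -432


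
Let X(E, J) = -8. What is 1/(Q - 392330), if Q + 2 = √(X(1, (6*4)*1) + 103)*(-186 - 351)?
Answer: -392332/153897003169 + 537*√95/153897003169 ≈ -2.5153e-6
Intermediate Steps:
Q = -2 - 537*√95 (Q = -2 + √(-8 + 103)*(-186 - 351) = -2 + √95*(-537) = -2 - 537*√95 ≈ -5236.0)
1/(Q - 392330) = 1/((-2 - 537*√95) - 392330) = 1/(-392332 - 537*√95)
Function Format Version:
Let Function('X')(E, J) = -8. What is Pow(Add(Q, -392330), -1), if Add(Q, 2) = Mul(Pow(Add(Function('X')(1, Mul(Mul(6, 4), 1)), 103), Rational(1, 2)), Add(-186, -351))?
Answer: Add(Rational(-392332, 153897003169), Mul(Rational(537, 153897003169), Pow(95, Rational(1, 2)))) ≈ -2.5153e-6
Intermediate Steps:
Q = Add(-2, Mul(-537, Pow(95, Rational(1, 2)))) (Q = Add(-2, Mul(Pow(Add(-8, 103), Rational(1, 2)), Add(-186, -351))) = Add(-2, Mul(Pow(95, Rational(1, 2)), -537)) = Add(-2, Mul(-537, Pow(95, Rational(1, 2)))) ≈ -5236.0)
Pow(Add(Q, -392330), -1) = Pow(Add(Add(-2, Mul(-537, Pow(95, Rational(1, 2)))), -392330), -1) = Pow(Add(-392332, Mul(-537, Pow(95, Rational(1, 2)))), -1)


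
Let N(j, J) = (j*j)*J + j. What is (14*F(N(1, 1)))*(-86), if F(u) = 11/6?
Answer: -6622/3 ≈ -2207.3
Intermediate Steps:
N(j, J) = j + J*j² (N(j, J) = j²*J + j = J*j² + j = j + J*j²)
F(u) = 11/6 (F(u) = 11*(⅙) = 11/6)
(14*F(N(1, 1)))*(-86) = (14*(11/6))*(-86) = (77/3)*(-86) = -6622/3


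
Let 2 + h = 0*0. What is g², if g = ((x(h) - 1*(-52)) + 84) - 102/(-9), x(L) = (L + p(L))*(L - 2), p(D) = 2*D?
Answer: 264196/9 ≈ 29355.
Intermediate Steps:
h = -2 (h = -2 + 0*0 = -2 + 0 = -2)
x(L) = 3*L*(-2 + L) (x(L) = (L + 2*L)*(L - 2) = (3*L)*(-2 + L) = 3*L*(-2 + L))
g = 514/3 (g = ((3*(-2)*(-2 - 2) - 1*(-52)) + 84) - 102/(-9) = ((3*(-2)*(-4) + 52) + 84) - 102*(-⅑) = ((24 + 52) + 84) + 34/3 = (76 + 84) + 34/3 = 160 + 34/3 = 514/3 ≈ 171.33)
g² = (514/3)² = 264196/9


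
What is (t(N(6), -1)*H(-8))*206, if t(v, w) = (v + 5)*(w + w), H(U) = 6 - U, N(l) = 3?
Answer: -46144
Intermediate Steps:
t(v, w) = 2*w*(5 + v) (t(v, w) = (5 + v)*(2*w) = 2*w*(5 + v))
(t(N(6), -1)*H(-8))*206 = ((2*(-1)*(5 + 3))*(6 - 1*(-8)))*206 = ((2*(-1)*8)*(6 + 8))*206 = -16*14*206 = -224*206 = -46144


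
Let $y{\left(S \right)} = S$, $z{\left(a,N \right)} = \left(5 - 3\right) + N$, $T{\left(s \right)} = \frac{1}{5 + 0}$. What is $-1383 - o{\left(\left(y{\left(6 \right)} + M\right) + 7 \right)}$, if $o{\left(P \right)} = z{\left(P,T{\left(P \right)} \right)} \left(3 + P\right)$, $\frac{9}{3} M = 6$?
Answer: $- \frac{7113}{5} \approx -1422.6$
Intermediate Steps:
$T{\left(s \right)} = \frac{1}{5}$
$z{\left(a,N \right)} = 2 + N$
$M = 2$ ($M = \frac{1}{3} \cdot 6 = 2$)
$o{\left(P \right)} = \frac{33}{5} + \frac{11 P}{5}$ ($o{\left(P \right)} = \left(2 + \frac{1}{5}\right) \left(3 + P\right) = \frac{11 \left(3 + P\right)}{5} = \frac{33}{5} + \frac{11 P}{5}$)
$-1383 - o{\left(\left(y{\left(6 \right)} + M\right) + 7 \right)} = -1383 - \left(\frac{33}{5} + \frac{11 \left(\left(6 + 2\right) + 7\right)}{5}\right) = -1383 - \left(\frac{33}{5} + \frac{11 \left(8 + 7\right)}{5}\right) = -1383 - \left(\frac{33}{5} + \frac{11}{5} \cdot 15\right) = -1383 - \left(\frac{33}{5} + 33\right) = -1383 - \frac{198}{5} = - \frac{7113}{5}$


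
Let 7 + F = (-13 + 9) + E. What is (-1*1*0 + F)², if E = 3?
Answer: 64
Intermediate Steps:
F = -8 (F = -7 + ((-13 + 9) + 3) = -7 + (-4 + 3) = -7 - 1 = -8)
(-1*1*0 + F)² = (-1*1*0 - 8)² = (-1*0 - 8)² = (0 - 8)² = (-8)² = 64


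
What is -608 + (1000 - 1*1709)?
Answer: -1317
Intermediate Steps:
-608 + (1000 - 1*1709) = -608 + (1000 - 1709) = -608 - 709 = -1317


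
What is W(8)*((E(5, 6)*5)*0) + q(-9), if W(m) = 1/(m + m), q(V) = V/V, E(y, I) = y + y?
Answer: 1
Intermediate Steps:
E(y, I) = 2*y
q(V) = 1
W(m) = 1/(2*m)
W(8)*((E(5, 6)*5)*0) + q(-9) = ((½)/8)*(((2*5)*5)*0) + 1 = ((½)*(⅛))*((10*5)*0) + 1 = (50*0)/16 + 1 = (1/16)*0 + 1 = 0 + 1 = 1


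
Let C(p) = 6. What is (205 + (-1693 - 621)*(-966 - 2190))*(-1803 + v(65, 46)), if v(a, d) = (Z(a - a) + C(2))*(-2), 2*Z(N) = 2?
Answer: -13269894413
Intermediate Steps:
Z(N) = 1 (Z(N) = (½)*2 = 1)
v(a, d) = -14 (v(a, d) = (1 + 6)*(-2) = 7*(-2) = -14)
(205 + (-1693 - 621)*(-966 - 2190))*(-1803 + v(65, 46)) = (205 + (-1693 - 621)*(-966 - 2190))*(-1803 - 14) = (205 - 2314*(-3156))*(-1817) = (205 + 7302984)*(-1817) = 7303189*(-1817) = -13269894413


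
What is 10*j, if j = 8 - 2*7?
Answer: -60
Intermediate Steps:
j = -6 (j = 8 - 14 = -6)
10*j = 10*(-6) = -60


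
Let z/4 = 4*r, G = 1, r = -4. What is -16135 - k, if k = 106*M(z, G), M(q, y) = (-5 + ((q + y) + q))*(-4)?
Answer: -72103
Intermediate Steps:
z = -64 (z = 4*(4*(-4)) = 4*(-16) = -64)
M(q, y) = 20 - 8*q - 4*y (M(q, y) = (-5 + (y + 2*q))*(-4) = (-5 + y + 2*q)*(-4) = 20 - 8*q - 4*y)
k = 55968 (k = 106*(20 - 8*(-64) - 4*1) = 106*(20 + 512 - 4) = 106*528 = 55968)
-16135 - k = -16135 - 1*55968 = -16135 - 55968 = -72103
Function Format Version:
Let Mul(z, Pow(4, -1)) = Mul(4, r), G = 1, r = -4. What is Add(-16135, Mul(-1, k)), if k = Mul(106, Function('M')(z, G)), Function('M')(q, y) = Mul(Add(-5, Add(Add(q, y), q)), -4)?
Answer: -72103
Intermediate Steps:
z = -64 (z = Mul(4, Mul(4, -4)) = Mul(4, -16) = -64)
Function('M')(q, y) = Add(20, Mul(-8, q), Mul(-4, y)) (Function('M')(q, y) = Mul(Add(-5, Add(y, Mul(2, q))), -4) = Mul(Add(-5, y, Mul(2, q)), -4) = Add(20, Mul(-8, q), Mul(-4, y)))
k = 55968 (k = Mul(106, Add(20, Mul(-8, -64), Mul(-4, 1))) = Mul(106, Add(20, 512, -4)) = Mul(106, 528) = 55968)
Add(-16135, Mul(-1, k)) = Add(-16135, Mul(-1, 55968)) = Add(-16135, -55968) = -72103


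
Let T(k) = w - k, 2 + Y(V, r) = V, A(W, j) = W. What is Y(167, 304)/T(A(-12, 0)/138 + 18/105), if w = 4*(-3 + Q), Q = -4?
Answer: -44275/7536 ≈ -5.8751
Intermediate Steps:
Y(V, r) = -2 + V
w = -28 (w = 4*(-3 - 4) = 4*(-7) = -28)
T(k) = -28 - k
Y(167, 304)/T(A(-12, 0)/138 + 18/105) = (-2 + 167)/(-28 - (-12/138 + 18/105)) = 165/(-28 - (-12*1/138 + 18*(1/105))) = 165/(-28 - (-2/23 + 6/35)) = 165/(-28 - 1*68/805) = 165/(-28 - 68/805) = 165/(-22608/805) = 165*(-805/22608) = -44275/7536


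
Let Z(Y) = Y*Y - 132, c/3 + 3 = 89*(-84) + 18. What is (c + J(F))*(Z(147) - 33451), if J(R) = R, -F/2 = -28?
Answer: 267343498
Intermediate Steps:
F = 56 (F = -2*(-28) = 56)
c = -22383 (c = -9 + 3*(89*(-84) + 18) = -9 + 3*(-7476 + 18) = -9 + 3*(-7458) = -9 - 22374 = -22383)
Z(Y) = -132 + Y**2 (Z(Y) = Y**2 - 132 = -132 + Y**2)
(c + J(F))*(Z(147) - 33451) = (-22383 + 56)*((-132 + 147**2) - 33451) = -22327*((-132 + 21609) - 33451) = -22327*(21477 - 33451) = -22327*(-11974) = 267343498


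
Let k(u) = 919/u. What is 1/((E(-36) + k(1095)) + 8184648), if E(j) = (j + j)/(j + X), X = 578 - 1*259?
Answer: 309885/2536299826717 ≈ 1.2218e-7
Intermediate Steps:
X = 319 (X = 578 - 259 = 319)
E(j) = 2*j/(319 + j) (E(j) = (j + j)/(j + 319) = (2*j)/(319 + j) = 2*j/(319 + j))
1/((E(-36) + k(1095)) + 8184648) = 1/((2*(-36)/(319 - 36) + 919/1095) + 8184648) = 1/((2*(-36)/283 + 919*(1/1095)) + 8184648) = 1/((2*(-36)*(1/283) + 919/1095) + 8184648) = 1/((-72/283 + 919/1095) + 8184648) = 1/(181237/309885 + 8184648) = 1/(2536299826717/309885) = 309885/2536299826717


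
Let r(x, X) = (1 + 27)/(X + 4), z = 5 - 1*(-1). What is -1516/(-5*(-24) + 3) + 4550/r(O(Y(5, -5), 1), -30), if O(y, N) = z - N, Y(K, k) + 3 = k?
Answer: -521191/123 ≈ -4237.3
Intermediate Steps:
Y(K, k) = -3 + k
z = 6 (z = 5 + 1 = 6)
O(y, N) = 6 - N
r(x, X) = 28/(4 + X)
-1516/(-5*(-24) + 3) + 4550/r(O(Y(5, -5), 1), -30) = -1516/(-5*(-24) + 3) + 4550/((28/(4 - 30))) = -1516/(120 + 3) + 4550/((28/(-26))) = -1516/123 + 4550/((28*(-1/26))) = -1516*1/123 + 4550/(-14/13) = -1516/123 + 4550*(-13/14) = -1516/123 - 4225 = -521191/123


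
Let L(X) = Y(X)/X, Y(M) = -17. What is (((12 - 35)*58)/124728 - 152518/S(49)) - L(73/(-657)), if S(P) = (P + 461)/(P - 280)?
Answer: 365386752737/5300940 ≈ 68929.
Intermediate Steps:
S(P) = (461 + P)/(-280 + P)
L(X) = -17/X
(((12 - 35)*58)/124728 - 152518/S(49)) - L(73/(-657)) = (((12 - 35)*58)/124728 - 152518*(-280 + 49)/(461 + 49)) - (-17)/(73/(-657)) = (-23*58*(1/124728) - 152518/(510/(-231))) - (-17)/(73*(-1/657)) = (-1334*1/124728 - 152518/((-1/231*510))) - (-17)/(-1/9) = (-667/62364 - 152518/(-170/77)) - (-17)*(-9) = (-667/62364 - 152518*(-77/170)) - 1*153 = (-667/62364 + 5871943/85) - 153 = 366197796557/5300940 - 153 = 365386752737/5300940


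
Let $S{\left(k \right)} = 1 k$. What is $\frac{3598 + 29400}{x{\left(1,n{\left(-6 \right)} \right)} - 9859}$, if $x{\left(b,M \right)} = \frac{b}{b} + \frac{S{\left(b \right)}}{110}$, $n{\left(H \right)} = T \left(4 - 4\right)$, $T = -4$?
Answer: $- \frac{3629780}{1084379} \approx -3.3473$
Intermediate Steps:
$n{\left(H \right)} = 0$ ($n{\left(H \right)} = - 4 \left(4 - 4\right) = \left(-4\right) 0 = 0$)
$S{\left(k \right)} = k$
$x{\left(b,M \right)} = 1 + \frac{b}{110}$ ($x{\left(b,M \right)} = \frac{b}{b} + \frac{b}{110} = 1 + b \frac{1}{110} = 1 + \frac{b}{110}$)
$\frac{3598 + 29400}{x{\left(1,n{\left(-6 \right)} \right)} - 9859} = \frac{3598 + 29400}{\left(1 + \frac{1}{110} \cdot 1\right) - 9859} = \frac{32998}{\left(1 + \frac{1}{110}\right) - 9859} = \frac{32998}{\frac{111}{110} - 9859} = \frac{32998}{- \frac{1084379}{110}} = 32998 \left(- \frac{110}{1084379}\right) = - \frac{3629780}{1084379}$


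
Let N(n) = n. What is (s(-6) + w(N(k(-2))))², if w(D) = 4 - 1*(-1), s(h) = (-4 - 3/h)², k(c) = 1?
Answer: 4761/16 ≈ 297.56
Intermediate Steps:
w(D) = 5 (w(D) = 4 + 1 = 5)
(s(-6) + w(N(k(-2))))² = ((3 + 4*(-6))²/(-6)² + 5)² = ((3 - 24)²/36 + 5)² = ((1/36)*(-21)² + 5)² = ((1/36)*441 + 5)² = (49/4 + 5)² = (69/4)² = 4761/16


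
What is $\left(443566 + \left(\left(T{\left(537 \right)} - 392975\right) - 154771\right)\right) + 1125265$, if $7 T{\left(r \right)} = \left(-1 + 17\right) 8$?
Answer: $\frac{7147723}{7} \approx 1.0211 \cdot 10^{6}$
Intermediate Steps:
$T{\left(r \right)} = \frac{128}{7}$ ($T{\left(r \right)} = \frac{\left(-1 + 17\right) 8}{7} = \frac{16 \cdot 8}{7} = \frac{1}{7} \cdot 128 = \frac{128}{7}$)
$\left(443566 + \left(\left(T{\left(537 \right)} - 392975\right) - 154771\right)\right) + 1125265 = \left(443566 + \left(\left(\frac{128}{7} - 392975\right) - 154771\right)\right) + 1125265 = \left(443566 - \frac{3834094}{7}\right) + 1125265 = - \frac{729132}{7} + 1125265 = \frac{7147723}{7}$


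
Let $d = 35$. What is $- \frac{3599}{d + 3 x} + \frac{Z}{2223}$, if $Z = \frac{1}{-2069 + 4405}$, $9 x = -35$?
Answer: $- \frac{28034021773}{181752480} \approx -154.24$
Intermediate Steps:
$x = - \frac{35}{9}$ ($x = \frac{1}{9} \left(-35\right) = - \frac{35}{9} \approx -3.8889$)
$Z = \frac{1}{2336} \approx 0.00042808$
$- \frac{3599}{d + 3 x} + \frac{Z}{2223} = - \frac{3599}{35 + 3 \left(- \frac{35}{9}\right)} + \frac{1}{2336 \cdot 2223} = - \frac{3599}{35 - \frac{35}{3}} + \frac{1}{2336} \cdot \frac{1}{2223} = - \frac{3599}{\frac{70}{3}} + \frac{1}{5192928} = \left(-3599\right) \frac{3}{70} + \frac{1}{5192928} = - \frac{10797}{70} + \frac{1}{5192928} = - \frac{28034021773}{181752480}$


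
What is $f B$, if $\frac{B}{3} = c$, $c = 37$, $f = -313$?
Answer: $-34743$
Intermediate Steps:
$B = 111$ ($B = 3 \cdot 37 = 111$)
$f B = \left(-313\right) 111 = -34743$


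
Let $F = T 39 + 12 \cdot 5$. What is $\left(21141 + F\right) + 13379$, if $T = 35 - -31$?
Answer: $37154$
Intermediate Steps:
$T = 66$ ($T = 35 + 31 = 66$)
$F = 2634$ ($F = 66 \cdot 39 + 12 \cdot 5 = 2574 + 60 = 2634$)
$\left(21141 + F\right) + 13379 = \left(21141 + 2634\right) + 13379 = 23775 + 13379 = 37154$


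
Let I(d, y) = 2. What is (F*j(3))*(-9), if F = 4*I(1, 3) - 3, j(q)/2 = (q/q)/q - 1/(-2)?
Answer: -75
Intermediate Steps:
j(q) = 1 + 2/q (j(q) = 2*((q/q)/q - 1/(-2)) = 2*(1/q - 1*(-½)) = 2*(1/q + ½) = 2*(½ + 1/q) = 1 + 2/q)
F = 5 (F = 4*2 - 3 = 8 - 3 = 5)
(F*j(3))*(-9) = (5*((2 + 3)/3))*(-9) = (5*((⅓)*5))*(-9) = (5*(5/3))*(-9) = (25/3)*(-9) = -75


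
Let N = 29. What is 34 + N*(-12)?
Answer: -314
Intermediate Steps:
34 + N*(-12) = 34 + 29*(-12) = 34 - 348 = -314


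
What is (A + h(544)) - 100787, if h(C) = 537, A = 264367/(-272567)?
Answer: -27325106117/272567 ≈ -1.0025e+5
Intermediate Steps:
A = -264367/272567 (A = 264367*(-1/272567) = -264367/272567 ≈ -0.96992)
(A + h(544)) - 100787 = (-264367/272567 + 537) - 100787 = 146104112/272567 - 100787 = -27325106117/272567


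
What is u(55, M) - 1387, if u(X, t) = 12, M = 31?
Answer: -1375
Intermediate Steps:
u(55, M) - 1387 = 12 - 1387 = -1375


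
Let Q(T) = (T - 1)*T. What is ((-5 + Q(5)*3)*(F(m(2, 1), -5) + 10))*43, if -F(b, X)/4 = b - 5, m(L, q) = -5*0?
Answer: 70950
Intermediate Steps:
Q(T) = T*(-1 + T) (Q(T) = (-1 + T)*T = T*(-1 + T))
m(L, q) = 0
F(b, X) = 20 - 4*b (F(b, X) = -4*(b - 5) = -4*(-5 + b) = 20 - 4*b)
((-5 + Q(5)*3)*(F(m(2, 1), -5) + 10))*43 = ((-5 + (5*(-1 + 5))*3)*((20 - 4*0) + 10))*43 = ((-5 + (5*4)*3)*((20 + 0) + 10))*43 = ((-5 + 20*3)*(20 + 10))*43 = ((-5 + 60)*30)*43 = (55*30)*43 = 1650*43 = 70950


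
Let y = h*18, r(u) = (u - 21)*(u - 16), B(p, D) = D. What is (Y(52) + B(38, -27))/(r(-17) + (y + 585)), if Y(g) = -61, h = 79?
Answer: -88/3261 ≈ -0.026986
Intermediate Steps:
r(u) = (-21 + u)*(-16 + u)
y = 1422 (y = 79*18 = 1422)
(Y(52) + B(38, -27))/(r(-17) + (y + 585)) = (-61 - 27)/((336 + (-17)² - 37*(-17)) + (1422 + 585)) = -88/((336 + 289 + 629) + 2007) = -88/(1254 + 2007) = -88/3261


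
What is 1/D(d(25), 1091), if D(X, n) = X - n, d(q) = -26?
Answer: -1/1117 ≈ -0.00089526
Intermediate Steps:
1/D(d(25), 1091) = 1/(-26 - 1*1091) = 1/(-26 - 1091) = 1/(-1117) = -1/1117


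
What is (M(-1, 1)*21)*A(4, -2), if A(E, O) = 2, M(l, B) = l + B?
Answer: 0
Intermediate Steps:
M(l, B) = B + l
(M(-1, 1)*21)*A(4, -2) = ((1 - 1)*21)*2 = (0*21)*2 = 0*2 = 0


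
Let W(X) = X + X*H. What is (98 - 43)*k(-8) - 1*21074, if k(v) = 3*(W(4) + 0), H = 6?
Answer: -16454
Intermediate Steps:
W(X) = 7*X (W(X) = X + X*6 = X + 6*X = 7*X)
k(v) = 84 (k(v) = 3*(7*4 + 0) = 3*(28 + 0) = 3*28 = 84)
(98 - 43)*k(-8) - 1*21074 = (98 - 43)*84 - 1*21074 = 55*84 - 21074 = 4620 - 21074 = -16454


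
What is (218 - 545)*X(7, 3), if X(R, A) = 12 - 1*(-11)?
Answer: -7521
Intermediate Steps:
X(R, A) = 23 (X(R, A) = 12 + 11 = 23)
(218 - 545)*X(7, 3) = (218 - 545)*23 = -327*23 = -7521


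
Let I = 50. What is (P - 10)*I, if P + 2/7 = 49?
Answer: 13550/7 ≈ 1935.7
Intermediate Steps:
P = 341/7 (P = -2/7 + 49 = 341/7 ≈ 48.714)
(P - 10)*I = (341/7 - 10)*50 = (271/7)*50 = 13550/7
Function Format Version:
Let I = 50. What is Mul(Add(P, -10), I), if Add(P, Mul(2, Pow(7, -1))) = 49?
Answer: Rational(13550, 7) ≈ 1935.7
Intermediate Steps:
P = Rational(341, 7) (P = Add(Rational(-2, 7), 49) = Rational(341, 7) ≈ 48.714)
Mul(Add(P, -10), I) = Mul(Add(Rational(341, 7), -10), 50) = Mul(Rational(271, 7), 50) = Rational(13550, 7)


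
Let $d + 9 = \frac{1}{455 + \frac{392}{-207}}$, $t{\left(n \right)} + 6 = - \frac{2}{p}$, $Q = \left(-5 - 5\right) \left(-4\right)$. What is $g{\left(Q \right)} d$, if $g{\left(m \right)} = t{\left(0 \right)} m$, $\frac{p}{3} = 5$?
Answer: $\frac{207044160}{93793} \approx 2207.5$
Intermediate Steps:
$p = 15$ ($p = 3 \cdot 5 = 15$)
$Q = 40$ ($Q = \left(-10\right) \left(-4\right) = 40$)
$t{\left(n \right)} = - \frac{92}{15}$ ($t{\left(n \right)} = -6 - \frac{2}{15} = - \frac{92}{15}$)
$g{\left(m \right)} = - \frac{92 m}{15}$
$d = - \frac{843930}{93793}$ ($d = -9 + \frac{1}{455 + \frac{392}{-207}} = -9 + \frac{1}{455 + 392 \left(- \frac{1}{207}\right)} = -9 + \frac{1}{455 - \frac{392}{207}} = -9 + \frac{1}{\frac{93793}{207}} = -9 + \frac{207}{93793} = - \frac{843930}{93793} \approx -8.9978$)
$g{\left(Q \right)} d = \left(- \frac{92}{15}\right) 40 \left(- \frac{843930}{93793}\right) = \left(- \frac{736}{3}\right) \left(- \frac{843930}{93793}\right) = \frac{207044160}{93793}$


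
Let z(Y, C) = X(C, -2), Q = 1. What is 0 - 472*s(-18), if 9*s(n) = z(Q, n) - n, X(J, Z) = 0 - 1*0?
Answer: -944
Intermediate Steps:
X(J, Z) = 0 (X(J, Z) = 0 + 0 = 0)
z(Y, C) = 0
s(n) = -n/9 (s(n) = (0 - n)/9 = (-n)/9 = -n/9)
0 - 472*s(-18) = 0 - (-472)*(-18)/9 = 0 - 472*2 = 0 - 944 = -944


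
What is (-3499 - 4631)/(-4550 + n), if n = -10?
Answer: 271/152 ≈ 1.7829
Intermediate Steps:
(-3499 - 4631)/(-4550 + n) = (-3499 - 4631)/(-4550 - 10) = -8130/(-4560) = -8130*(-1/4560) = 271/152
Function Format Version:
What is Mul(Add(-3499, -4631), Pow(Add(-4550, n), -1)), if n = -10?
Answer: Rational(271, 152) ≈ 1.7829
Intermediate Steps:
Mul(Add(-3499, -4631), Pow(Add(-4550, n), -1)) = Mul(Add(-3499, -4631), Pow(Add(-4550, -10), -1)) = Mul(-8130, Pow(-4560, -1)) = Mul(-8130, Rational(-1, 4560)) = Rational(271, 152)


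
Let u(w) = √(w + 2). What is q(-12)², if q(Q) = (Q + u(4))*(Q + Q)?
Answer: 86400 - 13824*√6 ≈ 52538.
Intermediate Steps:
u(w) = √(2 + w)
q(Q) = 2*Q*(Q + √6) (q(Q) = (Q + √(2 + 4))*(Q + Q) = (Q + √6)*(2*Q) = 2*Q*(Q + √6))
q(-12)² = (2*(-12)*(-12 + √6))² = (288 - 24*√6)²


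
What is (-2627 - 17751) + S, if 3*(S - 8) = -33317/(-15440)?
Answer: -943505083/46320 ≈ -20369.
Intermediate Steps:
S = 403877/46320 (S = 8 + (-33317/(-15440))/3 = 8 + (-33317*(-1/15440))/3 = 8 + (⅓)*(33317/15440) = 8 + 33317/46320 = 403877/46320 ≈ 8.7193)
(-2627 - 17751) + S = (-2627 - 17751) + 403877/46320 = -20378 + 403877/46320 = -943505083/46320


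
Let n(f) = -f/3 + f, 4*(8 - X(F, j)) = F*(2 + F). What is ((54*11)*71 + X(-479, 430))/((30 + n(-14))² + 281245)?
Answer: -537795/10140196 ≈ -0.053036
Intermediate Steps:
X(F, j) = 8 - F*(2 + F)/4
n(f) = 2*f/3 (n(f) = -f/3 + f = 2*f/3)
((54*11)*71 + X(-479, 430))/((30 + n(-14))² + 281245) = ((54*11)*71 + (8 - ½*(-479) - ¼*(-479)²))/((30 + (⅔)*(-14))² + 281245) = (594*71 + (8 + 479/2 - ¼*229441))/((30 - 28/3)² + 281245) = (42174 + (8 + 479/2 - 229441/4))/((62/3)² + 281245) = (42174 - 228451/4)/(3844/9 + 281245) = -59755/(4*2535049/9) = -59755/4*9/2535049 = -537795/10140196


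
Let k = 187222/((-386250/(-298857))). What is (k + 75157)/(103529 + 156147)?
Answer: 3540916521/4179160625 ≈ 0.84728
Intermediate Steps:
k = 9325434209/64375 (k = 187222/((-386250*(-1/298857))) = 187222/(128750/99619) = 187222*(99619/128750) = 9325434209/64375 ≈ 1.4486e+5)
(k + 75157)/(103529 + 156147) = (9325434209/64375 + 75157)/(103529 + 156147) = (14163666084/64375)/259676 = (14163666084/64375)*(1/259676) = 3540916521/4179160625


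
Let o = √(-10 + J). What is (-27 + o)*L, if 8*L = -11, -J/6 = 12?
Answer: 297/8 - 11*I*√82/8 ≈ 37.125 - 12.451*I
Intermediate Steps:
J = -72 (J = -6*12 = -72)
L = -11/8 (L = (⅛)*(-11) = -11/8 ≈ -1.3750)
o = I*√82 (o = √(-10 - 72) = √(-82) = I*√82 ≈ 9.0554*I)
(-27 + o)*L = (-27 + I*√82)*(-11/8) = 297/8 - 11*I*√82/8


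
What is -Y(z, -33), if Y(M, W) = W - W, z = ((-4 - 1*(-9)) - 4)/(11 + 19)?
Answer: 0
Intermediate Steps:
z = 1/30 (z = ((-4 + 9) - 4)/30 = (5 - 4)*(1/30) = 1*(1/30) = 1/30 ≈ 0.033333)
Y(M, W) = 0
-Y(z, -33) = -1*0 = 0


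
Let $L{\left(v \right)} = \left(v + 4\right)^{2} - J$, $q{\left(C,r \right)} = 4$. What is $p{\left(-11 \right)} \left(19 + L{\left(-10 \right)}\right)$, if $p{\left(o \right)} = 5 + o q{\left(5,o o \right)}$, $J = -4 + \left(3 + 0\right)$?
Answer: $-2184$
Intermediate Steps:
$J = -1$ ($J = -4 + 3 = -1$)
$p{\left(o \right)} = 5 + 4 o$ ($p{\left(o \right)} = 5 + o 4 = 5 + 4 o$)
$L{\left(v \right)} = 1 + \left(4 + v\right)^{2}$ ($L{\left(v \right)} = \left(v + 4\right)^{2} - -1 = \left(4 + v\right)^{2} + 1 = 1 + \left(4 + v\right)^{2}$)
$p{\left(-11 \right)} \left(19 + L{\left(-10 \right)}\right) = \left(5 + 4 \left(-11\right)\right) \left(19 + \left(1 + \left(4 - 10\right)^{2}\right)\right) = \left(5 - 44\right) \left(19 + \left(1 + \left(-6\right)^{2}\right)\right) = - 39 \left(19 + \left(1 + 36\right)\right) = - 39 \left(19 + 37\right) = \left(-39\right) 56 = -2184$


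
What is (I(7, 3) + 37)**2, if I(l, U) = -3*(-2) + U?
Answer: 2116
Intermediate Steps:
I(l, U) = 6 + U
(I(7, 3) + 37)**2 = ((6 + 3) + 37)**2 = (9 + 37)**2 = 46**2 = 2116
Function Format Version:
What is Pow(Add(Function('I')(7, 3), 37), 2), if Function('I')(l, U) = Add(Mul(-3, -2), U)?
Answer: 2116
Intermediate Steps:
Function('I')(l, U) = Add(6, U)
Pow(Add(Function('I')(7, 3), 37), 2) = Pow(Add(Add(6, 3), 37), 2) = Pow(Add(9, 37), 2) = Pow(46, 2) = 2116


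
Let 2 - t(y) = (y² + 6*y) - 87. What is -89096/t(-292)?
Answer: 89096/83423 ≈ 1.0680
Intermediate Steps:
t(y) = 89 - y² - 6*y (t(y) = 2 - ((y² + 6*y) - 87) = 2 - (-87 + y² + 6*y) = 2 + (87 - y² - 6*y) = 89 - y² - 6*y)
-89096/t(-292) = -89096/(89 - 1*(-292)² - 6*(-292)) = -89096/(89 - 1*85264 + 1752) = -89096/(89 - 85264 + 1752) = -89096/(-83423) = -89096*(-1/83423) = 89096/83423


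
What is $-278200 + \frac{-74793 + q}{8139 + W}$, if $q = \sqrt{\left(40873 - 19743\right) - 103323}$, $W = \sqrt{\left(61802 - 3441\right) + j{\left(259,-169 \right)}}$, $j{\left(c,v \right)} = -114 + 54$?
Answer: $- \frac{18413281304227}{66185020} + \frac{74793 \sqrt{58301}}{66185020} - \frac{i \sqrt{4791934093}}{66185020} + \frac{8139 i \sqrt{82193}}{66185020} \approx -2.7821 \cdot 10^{5} + 0.03421 i$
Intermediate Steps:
$j{\left(c,v \right)} = -60$
$W = \sqrt{58301}$ ($W = \sqrt{\left(61802 - 3441\right) - 60} = \sqrt{58361 - 60} = \sqrt{58301} \approx 241.46$)
$q = i \sqrt{82193}$ ($q = \sqrt{21130 - 103323} = \sqrt{-82193} = i \sqrt{82193} \approx 286.69 i$)
$-278200 + \frac{-74793 + q}{8139 + W} = -278200 + \frac{-74793 + i \sqrt{82193}}{8139 + \sqrt{58301}}$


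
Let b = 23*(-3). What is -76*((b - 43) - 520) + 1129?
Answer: 49161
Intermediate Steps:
b = -69
-76*((b - 43) - 520) + 1129 = -76*((-69 - 43) - 520) + 1129 = -76*(-112 - 520) + 1129 = -76*(-632) + 1129 = 48032 + 1129 = 49161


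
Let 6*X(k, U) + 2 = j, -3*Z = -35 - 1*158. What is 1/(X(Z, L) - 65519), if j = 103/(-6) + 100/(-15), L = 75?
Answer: -36/2358839 ≈ -1.5262e-5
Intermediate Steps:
j = -143/6 (j = 103*(-⅙) + 100*(-1/15) = -103/6 - 20/3 = -143/6 ≈ -23.833)
Z = 193/3 (Z = -(-35 - 1*158)/3 = -(-35 - 158)/3 = -⅓*(-193) = 193/3 ≈ 64.333)
X(k, U) = -155/36 (X(k, U) = -⅓ + (⅙)*(-143/6) = -⅓ - 143/36 = -155/36)
1/(X(Z, L) - 65519) = 1/(-155/36 - 65519) = 1/(-2358839/36) = -36/2358839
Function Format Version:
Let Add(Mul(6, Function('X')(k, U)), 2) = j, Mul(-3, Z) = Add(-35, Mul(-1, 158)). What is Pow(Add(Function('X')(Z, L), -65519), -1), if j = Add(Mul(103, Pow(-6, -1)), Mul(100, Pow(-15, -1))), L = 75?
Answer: Rational(-36, 2358839) ≈ -1.5262e-5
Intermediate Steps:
j = Rational(-143, 6) (j = Add(Mul(103, Rational(-1, 6)), Mul(100, Rational(-1, 15))) = Add(Rational(-103, 6), Rational(-20, 3)) = Rational(-143, 6) ≈ -23.833)
Z = Rational(193, 3) (Z = Mul(Rational(-1, 3), Add(-35, Mul(-1, 158))) = Mul(Rational(-1, 3), Add(-35, -158)) = Mul(Rational(-1, 3), -193) = Rational(193, 3) ≈ 64.333)
Function('X')(k, U) = Rational(-155, 36) (Function('X')(k, U) = Add(Rational(-1, 3), Mul(Rational(1, 6), Rational(-143, 6))) = Add(Rational(-1, 3), Rational(-143, 36)) = Rational(-155, 36))
Pow(Add(Function('X')(Z, L), -65519), -1) = Pow(Add(Rational(-155, 36), -65519), -1) = Pow(Rational(-2358839, 36), -1) = Rational(-36, 2358839)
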